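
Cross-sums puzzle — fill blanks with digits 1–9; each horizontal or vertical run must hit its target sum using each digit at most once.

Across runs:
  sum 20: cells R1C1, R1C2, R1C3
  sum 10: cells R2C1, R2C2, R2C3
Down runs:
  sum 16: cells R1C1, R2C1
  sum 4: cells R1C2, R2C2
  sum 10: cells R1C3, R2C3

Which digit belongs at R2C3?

16 in 2 cells must be {7,9}; 4 in 2 cells must be {1,3}.
The 20 across and the 4 down share only 3, so R1C2 = 3.
The 10 across and the 16 down share only 7, so R2C1 = 7.
R2C2 = 4 − 3 = 1 completes the 4 down.
R2C3 = 10 − 8 = 2 completes the 10 across.
R1C1 = 16 − 7 = 9 completes the 16 down.
R1C3 = 20 − 12 = 8 completes the 20 across.

2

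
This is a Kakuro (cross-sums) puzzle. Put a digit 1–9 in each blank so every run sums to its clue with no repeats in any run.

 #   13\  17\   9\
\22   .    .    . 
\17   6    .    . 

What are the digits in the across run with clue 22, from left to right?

17 in 2 cells must be {8,9}.
R1C1 = 13 − 6 = 7 completes the 13 down.
Given what's placed, R1C2 must be 9 to fit the 22 across and 17 down.
R1C3 = 22 − 16 = 6 completes the 22 across.
R2C2 = 17 − 9 = 8 completes the 17 down.
R2C3 = 17 − 14 = 3 completes the 17 across.

7 9 6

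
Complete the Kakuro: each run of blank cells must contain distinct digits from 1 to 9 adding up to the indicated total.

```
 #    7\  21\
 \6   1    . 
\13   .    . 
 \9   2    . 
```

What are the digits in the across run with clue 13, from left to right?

7 in 3 cells must be {1,2,4}.
R1C2 = 6 − 1 = 5 completes the 6 across.
R2C1 = 7 − 3 = 4 completes the 7 down.
R2C2 = 13 − 4 = 9 completes the 13 across.
R3C2 = 9 − 2 = 7 completes the 9 across.

4 9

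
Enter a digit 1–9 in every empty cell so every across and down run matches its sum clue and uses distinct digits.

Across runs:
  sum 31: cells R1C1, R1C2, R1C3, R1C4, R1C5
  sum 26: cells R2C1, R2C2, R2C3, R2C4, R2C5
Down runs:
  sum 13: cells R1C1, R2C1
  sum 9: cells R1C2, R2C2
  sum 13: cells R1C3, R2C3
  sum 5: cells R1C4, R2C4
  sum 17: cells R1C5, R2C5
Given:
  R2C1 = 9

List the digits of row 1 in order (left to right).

17 in 2 cells must be {8,9}.
R1C1 = 13 − 9 = 4 completes the 13 down.
R1C4 = 3: the only remaining digit allowed by both the 31 across and the 5 down.
R2C4 = 5 − 3 = 2 completes the 5 down.
Given what's placed, R2C5 must be 8 to fit the 26 across and 17 down.
R1C5 = 17 − 8 = 9 completes the 17 down.
Nothing is forced directly, so branch on R2C3, whose candidates are 4 or 6. If R2C3 = 4: then R1C3 would have to be in {7,8} for the 31 across but in {9} for the 13 down — contradiction. So R2C3 = 6.
R1C3 = 13 − 6 = 7 completes the 13 down.
R2C2 = 26 − 25 = 1 completes the 26 across.
R1C2 = 31 − 23 = 8 completes the 31 across.

4, 8, 7, 3, 9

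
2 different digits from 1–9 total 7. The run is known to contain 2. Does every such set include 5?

The only way to make 7 from 2 distinct digits under that restriction is {2,5}, which contains 5.

Yes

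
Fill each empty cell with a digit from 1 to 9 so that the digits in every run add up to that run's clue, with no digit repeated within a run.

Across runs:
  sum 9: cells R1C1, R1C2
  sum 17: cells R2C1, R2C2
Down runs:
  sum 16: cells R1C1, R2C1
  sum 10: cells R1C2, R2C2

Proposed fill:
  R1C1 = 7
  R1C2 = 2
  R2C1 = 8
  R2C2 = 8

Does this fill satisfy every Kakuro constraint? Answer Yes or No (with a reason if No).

No — the across run R2C1–R2C2 sums to 16, not 17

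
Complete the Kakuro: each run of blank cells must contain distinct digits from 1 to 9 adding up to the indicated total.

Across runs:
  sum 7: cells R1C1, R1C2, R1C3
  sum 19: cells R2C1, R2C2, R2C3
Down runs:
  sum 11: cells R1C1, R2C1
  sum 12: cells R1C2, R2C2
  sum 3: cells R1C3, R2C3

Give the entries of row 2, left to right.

9 8 2

7 in 3 cells must be {1,2,4}; 3 in 2 cells must be {1,2}.
The 7 across and the 12 down share only 4, so R1C2 = 4.
R2C2 = 12 − 4 = 8 completes the 12 down.
Given what's placed, R2C3 must be 2 to fit the 19 across and 3 down.
R1C1 = 2: the only remaining digit allowed by both the 7 across and the 11 down.
R1C3 = 7 − 6 = 1 completes the 7 across.
R2C1 = 19 − 10 = 9 completes the 19 across.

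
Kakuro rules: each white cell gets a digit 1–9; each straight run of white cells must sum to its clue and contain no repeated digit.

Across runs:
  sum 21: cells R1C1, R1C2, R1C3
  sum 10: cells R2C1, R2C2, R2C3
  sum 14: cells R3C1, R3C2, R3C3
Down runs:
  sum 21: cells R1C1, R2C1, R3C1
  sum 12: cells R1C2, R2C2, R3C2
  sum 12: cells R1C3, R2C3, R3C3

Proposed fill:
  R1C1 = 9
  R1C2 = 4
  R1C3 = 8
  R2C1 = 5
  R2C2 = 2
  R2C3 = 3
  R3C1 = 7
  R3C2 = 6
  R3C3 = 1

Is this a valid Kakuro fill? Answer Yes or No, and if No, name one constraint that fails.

Across: 9+4+8=21; 5+2+3=10; 7+6+1=14. Down: 9+5+7=21; 4+2+6=12; 8+3+1=12. No digit repeats within any run.

Yes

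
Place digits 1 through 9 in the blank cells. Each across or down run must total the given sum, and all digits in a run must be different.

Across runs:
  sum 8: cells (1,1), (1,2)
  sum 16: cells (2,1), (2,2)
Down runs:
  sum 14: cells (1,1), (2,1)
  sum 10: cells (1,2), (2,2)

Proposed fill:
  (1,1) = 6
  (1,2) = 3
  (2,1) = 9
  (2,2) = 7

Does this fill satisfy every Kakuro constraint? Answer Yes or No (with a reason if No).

No — the across run (1,1)–(1,2) sums to 9, not 8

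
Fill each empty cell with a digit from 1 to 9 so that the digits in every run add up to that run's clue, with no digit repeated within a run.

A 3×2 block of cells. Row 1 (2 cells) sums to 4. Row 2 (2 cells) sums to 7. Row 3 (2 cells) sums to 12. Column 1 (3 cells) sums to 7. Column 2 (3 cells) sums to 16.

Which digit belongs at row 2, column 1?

2

4 in 2 cells must be {1,3}; 7 in 3 cells must be {1,2,4}.
The 4 across and the 7 down share only 1, so (1,1) = 1.
(1,2) = 4 − 1 = 3 completes the 4 across.
Given what's placed, (3,1) must be 4 to fit the 12 across and 7 down.
(3,2) = 12 − 4 = 8 completes the 12 across.
(2,1) = 7 − 5 = 2 completes the 7 down.
(2,2) = 7 − 2 = 5 completes the 7 across.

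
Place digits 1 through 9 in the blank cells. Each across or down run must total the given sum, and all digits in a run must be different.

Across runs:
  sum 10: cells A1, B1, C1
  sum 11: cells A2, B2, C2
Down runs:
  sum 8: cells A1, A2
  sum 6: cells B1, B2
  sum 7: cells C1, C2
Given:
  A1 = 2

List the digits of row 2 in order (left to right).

6, 1, 4

A2 = 8 − 2 = 6 completes the 8 down.
Nothing is forced directly, so branch on B1, whose candidates are 1 or 5. If B1 = 1: then C1 would have to be in {7} for the 10 across but in {1,2,3,4,5,6} for the 7 down — contradiction. So B1 = 5.
C1 = 10 − 7 = 3 completes the 10 across.
B2 = 6 − 5 = 1 completes the 6 down.
C2 = 11 − 7 = 4 completes the 11 across.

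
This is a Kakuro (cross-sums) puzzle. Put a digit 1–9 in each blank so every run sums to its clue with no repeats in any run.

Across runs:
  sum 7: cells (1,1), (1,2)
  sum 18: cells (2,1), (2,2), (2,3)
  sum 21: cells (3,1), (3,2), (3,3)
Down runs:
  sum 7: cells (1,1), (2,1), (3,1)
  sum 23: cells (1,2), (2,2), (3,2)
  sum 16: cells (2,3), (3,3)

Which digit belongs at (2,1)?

7 in 3 cells must be {1,2,4}; 23 in 3 cells must be {6,8,9}; 16 in 2 cells must be {7,9}.
Only 6 fits (1,2) under both its across sum 7 and down sum 23.
The 21 across and the 7 down share only 4, so (3,1) = 4.
(3,3) = 9: the only remaining digit allowed by both the 21 across and the 16 down.
(1,1) = 7 − 6 = 1 completes the 7 across.
(2,1) = 7 − 5 = 2 completes the 7 down.

2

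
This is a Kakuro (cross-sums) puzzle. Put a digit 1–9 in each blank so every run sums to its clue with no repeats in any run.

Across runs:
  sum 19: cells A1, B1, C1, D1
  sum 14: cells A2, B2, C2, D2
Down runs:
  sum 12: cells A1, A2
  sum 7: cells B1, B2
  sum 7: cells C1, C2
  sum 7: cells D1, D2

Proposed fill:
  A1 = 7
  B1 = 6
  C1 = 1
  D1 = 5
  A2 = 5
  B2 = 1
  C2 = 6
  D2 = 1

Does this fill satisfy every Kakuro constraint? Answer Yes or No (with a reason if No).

No — the down run D1–D2 sums to 6, not 7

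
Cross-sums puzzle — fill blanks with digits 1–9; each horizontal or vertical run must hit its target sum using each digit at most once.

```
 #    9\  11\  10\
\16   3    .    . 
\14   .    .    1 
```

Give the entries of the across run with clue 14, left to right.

R1C3 = 10 − 1 = 9 completes the 10 down.
R2C1 = 9 − 3 = 6 completes the 9 down.
R2C2 = 14 − 7 = 7 completes the 14 across.
R1C2 = 16 − 12 = 4 completes the 16 across.

6 7 1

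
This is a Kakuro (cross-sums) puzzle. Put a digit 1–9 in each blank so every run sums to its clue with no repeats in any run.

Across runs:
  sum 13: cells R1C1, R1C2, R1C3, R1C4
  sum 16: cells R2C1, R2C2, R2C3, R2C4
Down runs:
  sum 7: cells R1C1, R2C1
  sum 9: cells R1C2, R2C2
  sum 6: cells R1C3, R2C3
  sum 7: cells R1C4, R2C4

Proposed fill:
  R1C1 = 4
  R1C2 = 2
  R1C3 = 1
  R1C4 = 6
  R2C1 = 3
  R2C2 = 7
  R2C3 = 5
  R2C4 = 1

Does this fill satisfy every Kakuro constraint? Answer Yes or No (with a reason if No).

Across: 4+2+1+6=13; 3+7+5+1=16. Down: 4+3=7; 2+7=9; 1+5=6; 6+1=7. No digit repeats within any run.

Yes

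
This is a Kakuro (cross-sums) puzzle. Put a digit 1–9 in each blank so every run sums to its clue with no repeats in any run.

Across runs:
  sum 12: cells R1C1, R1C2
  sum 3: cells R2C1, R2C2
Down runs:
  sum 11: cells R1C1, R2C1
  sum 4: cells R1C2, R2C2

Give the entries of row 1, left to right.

3 in 2 cells must be {1,2}; 4 in 2 cells must be {1,3}.
The 12 across and the 4 down share only 3, so R1C2 = 3.
The 3 across and the 11 down share only 2, so R2C1 = 2.
R2C2 = 3 − 2 = 1 completes the 3 across.
R1C1 = 12 − 3 = 9 completes the 12 across.

9, 3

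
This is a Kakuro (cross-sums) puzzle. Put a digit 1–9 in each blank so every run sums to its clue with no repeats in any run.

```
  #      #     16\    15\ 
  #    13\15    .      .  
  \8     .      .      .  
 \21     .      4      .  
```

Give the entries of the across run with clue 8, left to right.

4, 3, 1

Nothing is forced directly, so branch on R2C1, whose candidates are 4 or 5. If R2C1 = 5: then R2C2 would have to be in {1,2} for the 8 across but in {3,5,7,9} for the 16 down — contradiction. So R2C1 = 4.
R2C2 = 3: the only remaining digit allowed by both the 8 across and the 16 down.
R2C3 = 8 − 7 = 1 completes the 8 across.
R3C1 = 13 − 4 = 9 completes the 13 down.
R3C3 = 21 − 13 = 8 completes the 21 across.
R1C2 = 16 − 7 = 9 completes the 16 down.
R1C3 = 15 − 9 = 6 completes the 15 across.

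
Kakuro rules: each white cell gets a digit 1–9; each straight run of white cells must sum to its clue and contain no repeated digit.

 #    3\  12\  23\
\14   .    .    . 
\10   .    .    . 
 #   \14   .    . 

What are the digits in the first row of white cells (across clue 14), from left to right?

2 4 8

3 in 2 cells must be {1,2}; 23 in 3 cells must be {6,8,9}.
Only 6 fits R2C3 under both its across sum 10 and down sum 23.
Given what's placed, R2C1 must be 1 to fit the 10 across and 3 down.
R2C2 = 10 − 7 = 3 completes the 10 across.
R1C1 = 3 − 1 = 2 completes the 3 down.
No cell is forced outright now. R1C3 can only be 8 or 9 (the digits allowed by both its 14 across and its 23 down). If R1C3 = 9: then R1C2 would have to be in {3} for the 14 across but in {1,2,4,5,7,8} for the 12 down — contradiction. So R1C3 = 8.
R1C2 = 14 − 10 = 4 completes the 14 across.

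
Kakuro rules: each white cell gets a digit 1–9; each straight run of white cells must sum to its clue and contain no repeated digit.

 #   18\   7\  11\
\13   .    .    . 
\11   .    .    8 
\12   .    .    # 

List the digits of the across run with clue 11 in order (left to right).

1, 2, 8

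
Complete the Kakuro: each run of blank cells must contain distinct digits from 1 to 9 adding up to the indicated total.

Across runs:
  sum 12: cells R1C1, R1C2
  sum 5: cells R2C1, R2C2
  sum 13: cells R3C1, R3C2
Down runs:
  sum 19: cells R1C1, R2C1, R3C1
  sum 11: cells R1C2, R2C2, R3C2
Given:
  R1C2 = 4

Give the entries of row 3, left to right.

R1C1 = 12 − 4 = 8 completes the 12 across.
Nothing is forced directly, so branch on R2C1, whose candidates are 2 or 4. If R2C1 = 2: then R2C2 would have to be in {3} for the 5 across but in {1,2,5,6} for the 11 down — contradiction. So R2C1 = 4.
R2C2 = 5 − 4 = 1 completes the 5 across.
R3C1 = 19 − 12 = 7 completes the 19 down.
R3C2 = 13 − 7 = 6 completes the 13 across.

7 6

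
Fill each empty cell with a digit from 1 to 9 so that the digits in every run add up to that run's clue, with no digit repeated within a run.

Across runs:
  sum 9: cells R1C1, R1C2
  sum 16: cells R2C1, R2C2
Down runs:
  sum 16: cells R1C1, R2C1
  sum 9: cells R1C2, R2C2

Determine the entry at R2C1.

16 in 2 cells must be {7,9}.
The 9 across and the 16 down share only 7, so R1C1 = 7.
R1C2 = 9 − 7 = 2 completes the 9 across.
R2C1 = 16 − 7 = 9 completes the 16 down.
R2C2 = 16 − 9 = 7 completes the 16 across.

9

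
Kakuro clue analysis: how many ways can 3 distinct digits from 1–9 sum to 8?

2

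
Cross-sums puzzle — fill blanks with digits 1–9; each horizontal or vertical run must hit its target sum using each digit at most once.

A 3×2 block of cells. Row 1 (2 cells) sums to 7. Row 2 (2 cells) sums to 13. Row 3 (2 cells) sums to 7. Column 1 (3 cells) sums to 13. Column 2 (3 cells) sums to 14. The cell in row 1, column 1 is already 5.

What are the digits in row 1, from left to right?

(1,2) = 7 − 5 = 2 completes the 7 across.
Nothing is forced directly, so branch on (2,1), whose candidates are 6 or 7. If (2,1) = 7: then (2,2) would have to be in {6} for the 13 across but in {3,4,5,7,8,9} for the 14 down — contradiction. So (2,1) = 6.
(2,2) = 13 − 6 = 7 completes the 13 across.
(3,1) = 13 − 11 = 2 completes the 13 down.
(3,2) = 7 − 2 = 5 completes the 7 across.

5 2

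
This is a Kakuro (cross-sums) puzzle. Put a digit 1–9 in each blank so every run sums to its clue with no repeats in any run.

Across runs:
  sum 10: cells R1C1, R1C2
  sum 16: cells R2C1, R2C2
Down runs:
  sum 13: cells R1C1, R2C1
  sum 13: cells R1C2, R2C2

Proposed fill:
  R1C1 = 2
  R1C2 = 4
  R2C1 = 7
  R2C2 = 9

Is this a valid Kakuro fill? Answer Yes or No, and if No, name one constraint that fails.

No — the across run R1C1–R1C2 sums to 6, not 10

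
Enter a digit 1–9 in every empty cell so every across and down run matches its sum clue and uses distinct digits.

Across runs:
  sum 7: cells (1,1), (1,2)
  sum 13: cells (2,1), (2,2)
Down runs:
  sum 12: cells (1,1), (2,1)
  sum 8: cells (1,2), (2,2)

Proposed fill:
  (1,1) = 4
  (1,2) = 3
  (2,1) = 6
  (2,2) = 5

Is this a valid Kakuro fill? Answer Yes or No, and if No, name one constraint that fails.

No — the down run (1,1)–(2,1) sums to 10, not 12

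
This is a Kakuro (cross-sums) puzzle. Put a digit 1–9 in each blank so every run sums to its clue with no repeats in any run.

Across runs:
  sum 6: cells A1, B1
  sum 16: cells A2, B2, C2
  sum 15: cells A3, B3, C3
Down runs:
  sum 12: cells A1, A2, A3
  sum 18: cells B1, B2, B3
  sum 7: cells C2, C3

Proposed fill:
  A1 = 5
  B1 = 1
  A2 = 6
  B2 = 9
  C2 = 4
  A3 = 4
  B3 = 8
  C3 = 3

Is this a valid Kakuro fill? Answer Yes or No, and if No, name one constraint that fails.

No — the down run A1–A3 sums to 15, not 12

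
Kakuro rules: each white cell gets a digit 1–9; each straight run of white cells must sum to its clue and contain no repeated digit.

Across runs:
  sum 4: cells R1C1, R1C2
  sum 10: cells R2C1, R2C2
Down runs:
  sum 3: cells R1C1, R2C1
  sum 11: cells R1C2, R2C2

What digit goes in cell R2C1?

4 in 2 cells must be {1,3}; 3 in 2 cells must be {1,2}.
The 4 across and the 3 down share only 1, so R1C1 = 1.
R1C2 = 4 − 1 = 3 completes the 4 across.
R2C1 = 3 − 1 = 2 completes the 3 down.
R2C2 = 10 − 2 = 8 completes the 10 across.

2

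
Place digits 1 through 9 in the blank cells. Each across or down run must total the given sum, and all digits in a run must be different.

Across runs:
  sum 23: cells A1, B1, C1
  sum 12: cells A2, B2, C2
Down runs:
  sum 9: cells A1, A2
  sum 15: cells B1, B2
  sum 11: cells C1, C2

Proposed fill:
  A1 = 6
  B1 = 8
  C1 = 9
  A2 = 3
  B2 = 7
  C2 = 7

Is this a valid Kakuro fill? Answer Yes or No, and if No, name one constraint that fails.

No — the down run C1–C2 sums to 16, not 11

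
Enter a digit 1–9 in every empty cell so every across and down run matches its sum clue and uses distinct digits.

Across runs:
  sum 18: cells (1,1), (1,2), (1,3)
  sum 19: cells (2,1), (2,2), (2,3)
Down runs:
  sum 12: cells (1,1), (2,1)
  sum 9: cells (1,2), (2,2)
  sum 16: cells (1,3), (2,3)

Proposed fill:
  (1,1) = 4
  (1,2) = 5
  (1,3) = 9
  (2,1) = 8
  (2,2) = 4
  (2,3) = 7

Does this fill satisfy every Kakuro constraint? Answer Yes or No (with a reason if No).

Yes

Across: 4+5+9=18; 8+4+7=19. Down: 4+8=12; 5+4=9; 9+7=16. No digit repeats within any run.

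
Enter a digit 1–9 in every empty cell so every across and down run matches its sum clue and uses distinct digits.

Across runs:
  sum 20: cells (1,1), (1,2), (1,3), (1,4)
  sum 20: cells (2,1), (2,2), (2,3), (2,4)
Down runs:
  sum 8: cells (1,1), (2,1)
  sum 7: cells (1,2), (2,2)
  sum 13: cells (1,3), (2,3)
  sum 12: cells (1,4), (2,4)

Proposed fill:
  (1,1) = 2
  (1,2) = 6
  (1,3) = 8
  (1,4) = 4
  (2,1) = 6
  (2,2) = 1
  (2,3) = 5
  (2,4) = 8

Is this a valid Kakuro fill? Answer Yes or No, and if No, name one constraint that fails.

Across: 2+6+8+4=20; 6+1+5+8=20. Down: 2+6=8; 6+1=7; 8+5=13; 4+8=12. No digit repeats within any run.

Yes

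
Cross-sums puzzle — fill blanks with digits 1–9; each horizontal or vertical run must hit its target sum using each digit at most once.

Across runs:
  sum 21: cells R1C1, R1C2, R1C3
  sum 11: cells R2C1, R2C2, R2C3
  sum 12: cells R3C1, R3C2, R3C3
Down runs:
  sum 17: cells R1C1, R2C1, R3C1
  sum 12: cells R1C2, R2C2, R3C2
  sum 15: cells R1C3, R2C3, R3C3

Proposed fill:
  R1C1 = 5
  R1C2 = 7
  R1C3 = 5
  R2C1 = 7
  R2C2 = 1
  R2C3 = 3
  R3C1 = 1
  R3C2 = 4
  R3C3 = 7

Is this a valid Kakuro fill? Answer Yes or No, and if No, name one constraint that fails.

No — the down run R1C1–R3C1 sums to 13, not 17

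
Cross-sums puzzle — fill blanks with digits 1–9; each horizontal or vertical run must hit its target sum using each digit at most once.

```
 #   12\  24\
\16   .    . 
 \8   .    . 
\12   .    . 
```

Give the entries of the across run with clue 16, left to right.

7, 9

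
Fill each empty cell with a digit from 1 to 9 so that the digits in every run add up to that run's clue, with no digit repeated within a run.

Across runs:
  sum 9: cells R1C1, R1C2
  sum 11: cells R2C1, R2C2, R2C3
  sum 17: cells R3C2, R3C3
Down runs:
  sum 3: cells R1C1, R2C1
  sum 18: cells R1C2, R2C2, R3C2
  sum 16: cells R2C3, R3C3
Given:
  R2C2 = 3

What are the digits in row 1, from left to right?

2, 7

17 in 2 cells must be {8,9}; 3 in 2 cells must be {1,2}; 16 in 2 cells must be {7,9}.
Given what's placed, R2C3 must be 7 to fit the 11 across and 16 down.
R3C3 = 16 − 7 = 9 completes the 16 down.
R2C1 = 11 − 10 = 1 completes the 11 across.
R3C2 = 17 − 9 = 8 completes the 17 across.
R1C1 = 3 − 1 = 2 completes the 3 down.
R1C2 = 9 − 2 = 7 completes the 9 across.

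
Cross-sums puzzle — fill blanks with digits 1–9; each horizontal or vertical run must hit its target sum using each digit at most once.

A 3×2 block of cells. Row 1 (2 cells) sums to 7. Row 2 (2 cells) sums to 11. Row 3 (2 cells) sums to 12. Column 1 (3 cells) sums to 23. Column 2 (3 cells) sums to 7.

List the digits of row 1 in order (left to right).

6 1

23 in 3 cells must be {6,8,9}; 7 in 3 cells must be {1,2,4}.
The 7 across and the 23 down share only 6, so (1,1) = 6.
(1,2) = 7 − 6 = 1 completes the 7 across.
Given what's placed, (3,2) must be 4 to fit the 12 across and 7 down.
(2,2) = 7 − 5 = 2 completes the 7 down.
(3,1) = 12 − 4 = 8 completes the 12 across.
(2,1) = 11 − 2 = 9 completes the 11 across.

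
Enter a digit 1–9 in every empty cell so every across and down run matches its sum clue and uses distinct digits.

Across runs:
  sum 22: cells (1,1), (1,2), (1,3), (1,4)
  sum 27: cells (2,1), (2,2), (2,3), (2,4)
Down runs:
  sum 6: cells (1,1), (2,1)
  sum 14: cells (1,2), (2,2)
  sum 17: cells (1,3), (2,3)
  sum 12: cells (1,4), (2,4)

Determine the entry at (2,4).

17 in 2 cells must be {8,9}.
Nothing is forced directly, so branch on (2,1), whose candidates are 4 or 5. If (2,1) = 5: that forces (1,1) = 1, (2,3) = 9, (2,4) = 7, (1,3) = 8, after which (1,4) would have to be in {4,6,7,9} for the 22 across but in {5} for the 12 down — contradiction. So (2,1) = 4.
(1,1) = 6 − 4 = 2 completes the 6 down.
Nothing is forced directly, so branch on (1,3), whose candidates are 8 or 9. If (1,3) = 8: that forces (2,3) = 9, (2,4) = 8, after which (1,4) would have to be in {3,5,7,9} for the 22 across but in {4} for the 12 down — contradiction. So (1,3) = 9.
(2,3) = 17 − 9 = 8 completes the 17 down.
(2,4) = 9: the only remaining digit allowed by both the 27 across and the 12 down.

9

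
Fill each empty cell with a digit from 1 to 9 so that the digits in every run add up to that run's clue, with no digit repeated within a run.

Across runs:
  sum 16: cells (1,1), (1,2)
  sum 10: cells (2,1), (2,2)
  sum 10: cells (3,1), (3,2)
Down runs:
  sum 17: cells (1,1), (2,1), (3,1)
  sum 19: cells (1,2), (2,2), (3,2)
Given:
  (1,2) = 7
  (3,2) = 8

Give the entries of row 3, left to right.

16 in 2 cells must be {7,9}.
(1,1) = 16 − 7 = 9 completes the 16 across.
(2,2) = 19 − 15 = 4 completes the 19 down.
(3,1) = 10 − 8 = 2 completes the 10 across.
(2,1) = 10 − 4 = 6 completes the 10 across.

2 8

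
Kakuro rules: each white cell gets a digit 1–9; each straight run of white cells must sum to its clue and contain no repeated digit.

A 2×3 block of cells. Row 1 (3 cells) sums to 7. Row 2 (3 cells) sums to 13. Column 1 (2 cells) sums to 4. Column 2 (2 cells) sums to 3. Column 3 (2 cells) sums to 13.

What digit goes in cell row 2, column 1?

3

7 in 3 cells must be {1,2,4}; 4 in 2 cells must be {1,3}; 3 in 2 cells must be {1,2}.
The 7 across and the 4 down share only 1, so (1,1) = 1.
Given what's placed, (1,2) must be 2 to fit the 7 across and 3 down.
(1,3) = 7 − 3 = 4 completes the 7 across.
(2,1) = 4 − 1 = 3 completes the 4 down.
(2,2) = 3 − 2 = 1 completes the 3 down.
(2,3) = 13 − 4 = 9 completes the 13 across.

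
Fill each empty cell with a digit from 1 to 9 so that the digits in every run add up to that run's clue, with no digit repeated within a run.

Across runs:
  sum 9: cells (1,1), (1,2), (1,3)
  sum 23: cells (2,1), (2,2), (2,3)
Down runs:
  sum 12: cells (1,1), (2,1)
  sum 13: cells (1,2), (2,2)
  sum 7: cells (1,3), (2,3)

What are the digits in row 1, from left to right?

23 in 3 cells must be {6,8,9}.
The 23 across and the 7 down share only 6, so (2,3) = 6.
(1,3) = 7 − 6 = 1 completes the 7 down.
Nothing is forced directly, so branch on (1,1), whose candidates are 3 or 5. If (1,1) = 5: then (1,2) would have to be in {3} for the 9 across but in {4,5,6,7,8,9} for the 13 down — contradiction. So (1,1) = 3.
(1,2) = 9 − 4 = 5 completes the 9 across.
(2,1) = 12 − 3 = 9 completes the 12 down.
(2,2) = 23 − 15 = 8 completes the 23 across.

3 5 1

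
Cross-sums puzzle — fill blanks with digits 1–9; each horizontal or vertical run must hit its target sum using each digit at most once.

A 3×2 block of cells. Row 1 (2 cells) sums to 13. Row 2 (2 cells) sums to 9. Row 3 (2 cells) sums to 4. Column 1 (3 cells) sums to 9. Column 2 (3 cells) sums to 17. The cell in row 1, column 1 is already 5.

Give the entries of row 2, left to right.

3 6

4 in 2 cells must be {1,3}.
(1,2) = 13 − 5 = 8 completes the 13 across.
Given what's placed, (3,2) must be 3 to fit the 4 across and 17 down.
(2,2) = 17 − 11 = 6 completes the 17 down.
(3,1) = 4 − 3 = 1 completes the 4 across.
(2,1) = 9 − 6 = 3 completes the 9 across.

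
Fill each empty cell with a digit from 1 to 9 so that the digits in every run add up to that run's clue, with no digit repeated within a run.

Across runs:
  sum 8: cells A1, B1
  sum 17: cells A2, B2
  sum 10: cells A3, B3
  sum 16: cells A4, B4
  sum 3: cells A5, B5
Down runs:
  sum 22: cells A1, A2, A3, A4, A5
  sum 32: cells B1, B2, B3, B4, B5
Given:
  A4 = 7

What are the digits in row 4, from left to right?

7 9

17 in 2 cells must be {8,9}; 16 in 2 cells must be {7,9}; 3 in 2 cells must be {1,2}.
B4 = 16 − 7 = 9 completes the 16 across.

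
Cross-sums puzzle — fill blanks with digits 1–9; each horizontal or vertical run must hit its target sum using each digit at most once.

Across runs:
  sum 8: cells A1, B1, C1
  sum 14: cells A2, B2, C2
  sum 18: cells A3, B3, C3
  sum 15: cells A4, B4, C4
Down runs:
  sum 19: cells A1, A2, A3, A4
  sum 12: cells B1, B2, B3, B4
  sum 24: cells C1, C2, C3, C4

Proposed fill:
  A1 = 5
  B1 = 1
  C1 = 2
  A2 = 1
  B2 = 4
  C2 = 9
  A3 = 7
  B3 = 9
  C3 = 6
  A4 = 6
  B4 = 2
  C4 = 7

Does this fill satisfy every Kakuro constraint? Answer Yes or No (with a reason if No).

No — the down run B1–B4 sums to 16, not 12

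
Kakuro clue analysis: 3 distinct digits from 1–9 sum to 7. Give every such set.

{1,2,4}

3 distinct digits from 1–9 sum between 6 and 24.
Only one set works: {1,2,4}.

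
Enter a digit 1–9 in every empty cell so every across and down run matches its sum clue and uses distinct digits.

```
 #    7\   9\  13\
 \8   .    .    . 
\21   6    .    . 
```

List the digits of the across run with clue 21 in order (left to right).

R1C1 = 7 − 6 = 1 completes the 7 down.
Nothing is forced directly, so branch on R2C2, whose candidates are 7 or 8. If R2C2 = 8: then R1C2 would have to be in {2,3,4,5} for the 8 across but in {1} for the 9 down — contradiction. So R2C2 = 7.
R1C2 = 9 − 7 = 2 completes the 9 down.
R1C3 = 8 − 3 = 5 completes the 8 across.
R2C3 = 21 − 13 = 8 completes the 21 across.

6 7 8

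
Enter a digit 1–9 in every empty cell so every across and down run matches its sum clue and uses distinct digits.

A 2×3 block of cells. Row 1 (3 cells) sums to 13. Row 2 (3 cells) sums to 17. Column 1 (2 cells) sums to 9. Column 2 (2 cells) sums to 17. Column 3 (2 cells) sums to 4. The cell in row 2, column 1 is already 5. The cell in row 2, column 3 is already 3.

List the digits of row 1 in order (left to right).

17 in 2 cells must be {8,9}; 4 in 2 cells must be {1,3}.
(1,1) = 9 − 5 = 4 completes the 9 down.
Given what's placed, (1,2) must be 8 to fit the 13 across and 17 down.
(1,3) = 13 − 12 = 1 completes the 13 across.
(2,2) = 17 − 8 = 9 completes the 17 across.

4 8 1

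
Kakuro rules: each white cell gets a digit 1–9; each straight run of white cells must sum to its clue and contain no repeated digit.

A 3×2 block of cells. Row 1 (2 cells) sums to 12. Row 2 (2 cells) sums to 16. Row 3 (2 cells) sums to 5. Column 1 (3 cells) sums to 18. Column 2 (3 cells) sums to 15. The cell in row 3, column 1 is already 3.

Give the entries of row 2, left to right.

7 9

16 in 2 cells must be {7,9}.
(3,2) = 5 − 3 = 2 completes the 5 across.
Nothing is forced directly, so branch on (2,1), whose candidates are 7 or 9. If (2,1) = 9: then (1,1) would have to be in {3,4,5,7,8,9} for the 12 across but in {6} for the 18 down — contradiction. So (2,1) = 7.
(1,1) = 18 − 10 = 8 completes the 18 down.
(1,2) = 12 − 8 = 4 completes the 12 across.
(2,2) = 16 − 7 = 9 completes the 16 across.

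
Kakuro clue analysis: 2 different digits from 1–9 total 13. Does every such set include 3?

Counterexample: {4,9} sums to 13 without using 3.

No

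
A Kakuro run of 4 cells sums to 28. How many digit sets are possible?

4 distinct digits from 1–9 sum between 10 and 30.
Enumerating: {4,7,8,9}, {5,6,8,9}.

2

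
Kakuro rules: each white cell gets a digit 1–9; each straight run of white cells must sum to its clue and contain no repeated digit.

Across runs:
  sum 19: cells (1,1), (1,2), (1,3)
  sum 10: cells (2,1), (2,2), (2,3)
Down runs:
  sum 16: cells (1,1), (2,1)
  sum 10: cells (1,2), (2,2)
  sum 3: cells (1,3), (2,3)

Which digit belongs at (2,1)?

16 in 2 cells must be {7,9}; 3 in 2 cells must be {1,2}.
The 19 across and the 3 down share only 2, so (1,3) = 2.
The 10 across and the 16 down share only 7, so (2,1) = 7.
(2,3) = 3 − 2 = 1 completes the 3 down.
(1,1) = 16 − 7 = 9 completes the 16 down.
(1,2) = 19 − 11 = 8 completes the 19 across.
(2,2) = 10 − 8 = 2 completes the 10 across.

7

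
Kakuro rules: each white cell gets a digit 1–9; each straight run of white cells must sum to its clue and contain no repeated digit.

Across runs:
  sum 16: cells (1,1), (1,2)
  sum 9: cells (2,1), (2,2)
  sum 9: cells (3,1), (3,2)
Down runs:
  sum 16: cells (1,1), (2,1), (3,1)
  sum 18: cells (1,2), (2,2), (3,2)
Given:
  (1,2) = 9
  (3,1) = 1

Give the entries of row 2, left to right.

16 in 2 cells must be {7,9}.
(1,1) = 16 − 9 = 7 completes the 16 across.
(2,1) = 16 − 8 = 8 completes the 16 down.
(2,2) = 9 − 8 = 1 completes the 9 across.
(3,2) = 9 − 1 = 8 completes the 9 across.

8, 1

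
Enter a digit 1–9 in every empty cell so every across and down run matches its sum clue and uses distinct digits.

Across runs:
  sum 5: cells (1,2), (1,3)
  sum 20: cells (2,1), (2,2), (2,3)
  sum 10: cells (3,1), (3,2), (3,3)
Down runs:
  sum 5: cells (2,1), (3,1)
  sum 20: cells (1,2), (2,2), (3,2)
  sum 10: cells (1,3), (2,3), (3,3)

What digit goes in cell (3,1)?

1

Nothing is forced directly, so branch on (2,1), whose candidates are 3 or 4. If (2,1) = 3: then (2,3) would have to be in {8,9} for the 20 across but in {1,2,3,4,5,6,7} for the 10 down — contradiction. So (2,1) = 4.
Given what's placed, (2,3) must be 7 to fit the 20 across and 10 down.
(3,1) = 5 − 4 = 1 completes the 5 down.
(3,3) = 2: the only remaining digit allowed by both the 10 across and the 10 down.
(1,3) = 10 − 9 = 1 completes the 10 down.
(2,2) = 20 − 11 = 9 completes the 20 across.
(3,2) = 10 − 3 = 7 completes the 10 across.
(1,2) = 5 − 1 = 4 completes the 5 across.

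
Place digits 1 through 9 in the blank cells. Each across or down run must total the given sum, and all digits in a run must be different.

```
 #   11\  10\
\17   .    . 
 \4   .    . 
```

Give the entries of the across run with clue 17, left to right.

8, 9

17 in 2 cells must be {8,9}; 4 in 2 cells must be {1,3}.
The 4 across and the 11 down share only 3, so R2C1 = 3.
R2C2 = 4 − 3 = 1 completes the 4 across.
R1C1 = 11 − 3 = 8 completes the 11 down.
R1C2 = 17 − 8 = 9 completes the 17 across.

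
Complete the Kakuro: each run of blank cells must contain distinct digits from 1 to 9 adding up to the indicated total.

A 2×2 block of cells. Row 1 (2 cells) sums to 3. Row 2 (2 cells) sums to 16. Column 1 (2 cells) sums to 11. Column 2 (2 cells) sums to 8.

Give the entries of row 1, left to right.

2 1

3 in 2 cells must be {1,2}; 16 in 2 cells must be {7,9}.
The 3 across and the 11 down share only 2, so (1,1) = 2.
(1,2) = 3 − 2 = 1 completes the 3 across.
(2,1) = 11 − 2 = 9 completes the 11 down.
(2,2) = 16 − 9 = 7 completes the 16 across.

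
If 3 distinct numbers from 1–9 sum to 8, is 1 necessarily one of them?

Yes

Every partition of 8 into 3 distinct digits includes 1: {1,2,5}, {1,3,4}.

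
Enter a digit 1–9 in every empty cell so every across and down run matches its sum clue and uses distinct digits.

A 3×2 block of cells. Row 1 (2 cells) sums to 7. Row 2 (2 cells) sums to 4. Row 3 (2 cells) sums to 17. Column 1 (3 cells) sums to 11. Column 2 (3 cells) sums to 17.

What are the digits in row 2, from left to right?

4 in 2 cells must be {1,3}; 17 in 2 cells must be {8,9}.
The 17 across and the 11 down share only 8, so (3,1) = 8.
(3,2) = 17 − 8 = 9 completes the 17 across.
Given what's placed, (2,1) must be 1 to fit the 4 across and 11 down.
(2,2) = 4 − 1 = 3 completes the 4 across.
(1,1) = 11 − 9 = 2 completes the 11 down.
(1,2) = 7 − 2 = 5 completes the 7 across.

1 3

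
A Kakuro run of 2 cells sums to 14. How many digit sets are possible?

2 distinct digits from 1–9 sum between 3 and 17.
Enumerating: {5,9}, {6,8}.

2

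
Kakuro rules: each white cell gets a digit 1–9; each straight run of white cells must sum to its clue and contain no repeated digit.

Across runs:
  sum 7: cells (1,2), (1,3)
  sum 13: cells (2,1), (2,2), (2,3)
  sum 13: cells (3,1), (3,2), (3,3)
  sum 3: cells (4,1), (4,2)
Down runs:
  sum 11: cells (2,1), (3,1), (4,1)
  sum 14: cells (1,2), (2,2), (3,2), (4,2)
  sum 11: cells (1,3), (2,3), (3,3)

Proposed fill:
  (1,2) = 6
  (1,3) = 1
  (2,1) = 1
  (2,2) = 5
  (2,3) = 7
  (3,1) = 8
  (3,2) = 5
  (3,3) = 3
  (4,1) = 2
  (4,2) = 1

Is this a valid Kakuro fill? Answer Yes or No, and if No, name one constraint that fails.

No — the down run (1,2)–(4,2) sums to 17, not 14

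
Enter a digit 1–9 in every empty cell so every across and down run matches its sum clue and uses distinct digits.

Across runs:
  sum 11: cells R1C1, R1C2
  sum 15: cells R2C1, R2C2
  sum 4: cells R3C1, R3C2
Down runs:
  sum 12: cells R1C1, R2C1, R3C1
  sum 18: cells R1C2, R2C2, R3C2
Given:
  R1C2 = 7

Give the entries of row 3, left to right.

1, 3

4 in 2 cells must be {1,3}.
R1C1 = 11 − 7 = 4 completes the 11 across.
Given what's placed, R3C2 must be 3 to fit the 4 across and 18 down.
R2C2 = 18 − 10 = 8 completes the 18 down.
R3C1 = 4 − 3 = 1 completes the 4 across.
R2C1 = 15 − 8 = 7 completes the 15 across.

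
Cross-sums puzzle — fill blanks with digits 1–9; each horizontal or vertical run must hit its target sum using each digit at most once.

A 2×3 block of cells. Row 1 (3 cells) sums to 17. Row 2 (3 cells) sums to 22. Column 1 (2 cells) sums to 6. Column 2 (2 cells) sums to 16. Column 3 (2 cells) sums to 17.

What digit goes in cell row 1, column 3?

9

16 in 2 cells must be {7,9}; 17 in 2 cells must be {8,9}.
The 22 across and the 6 down share only 5, so (2,1) = 5.
Given what's placed, (2,2) must be 9 to fit the 22 across and 16 down.
(2,3) = 22 − 14 = 8 completes the 22 across.
(1,1) = 6 − 5 = 1 completes the 6 down.
(1,2) = 16 − 9 = 7 completes the 16 down.
(1,3) = 17 − 8 = 9 completes the 17 across.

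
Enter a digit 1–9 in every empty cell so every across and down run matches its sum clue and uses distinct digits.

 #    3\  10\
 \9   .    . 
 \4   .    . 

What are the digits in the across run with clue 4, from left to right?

1 3

4 in 2 cells must be {1,3}; 3 in 2 cells must be {1,2}.
The 4 across and the 3 down share only 1, so R2C1 = 1.
R2C2 = 4 − 1 = 3 completes the 4 across.
R1C1 = 3 − 1 = 2 completes the 3 down.
R1C2 = 9 − 2 = 7 completes the 9 across.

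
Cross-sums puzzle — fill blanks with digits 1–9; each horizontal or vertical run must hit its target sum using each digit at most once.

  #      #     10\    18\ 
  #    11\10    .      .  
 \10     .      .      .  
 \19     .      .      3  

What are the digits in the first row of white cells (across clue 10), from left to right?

2 8

Given what's placed, R3C2 must be 7 to fit the 19 across and 10 down.
R3C1 = 19 − 10 = 9 completes the 19 across.
R2C1 = 11 − 9 = 2 completes the 11 down.
Given what's placed, R2C2 must be 1 to fit the 10 across and 10 down.
R2C3 = 10 − 3 = 7 completes the 10 across.
R1C2 = 10 − 8 = 2 completes the 10 down.
R1C3 = 10 − 2 = 8 completes the 10 across.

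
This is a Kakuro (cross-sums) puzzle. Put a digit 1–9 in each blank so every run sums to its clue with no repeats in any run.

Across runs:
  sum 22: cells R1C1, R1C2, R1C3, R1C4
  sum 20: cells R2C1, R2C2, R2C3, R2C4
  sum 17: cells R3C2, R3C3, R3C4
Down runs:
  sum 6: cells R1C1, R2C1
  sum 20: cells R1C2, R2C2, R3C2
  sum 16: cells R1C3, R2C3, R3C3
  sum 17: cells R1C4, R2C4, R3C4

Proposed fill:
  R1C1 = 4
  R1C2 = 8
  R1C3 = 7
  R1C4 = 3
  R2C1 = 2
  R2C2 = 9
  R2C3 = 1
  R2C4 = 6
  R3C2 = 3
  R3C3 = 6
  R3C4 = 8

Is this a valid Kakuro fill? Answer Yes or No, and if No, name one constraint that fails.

No — the across run R2C1–R2C4 sums to 18, not 20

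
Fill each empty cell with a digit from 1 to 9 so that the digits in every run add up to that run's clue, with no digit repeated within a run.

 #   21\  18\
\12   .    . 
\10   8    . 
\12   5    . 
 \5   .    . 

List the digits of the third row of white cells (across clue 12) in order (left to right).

Given what's placed, R1C1 must be 7 to fit the 12 across and 21 down.
R1C2 = 12 − 7 = 5 completes the 12 across.
R2C2 = 10 − 8 = 2 completes the 10 across.
R3C2 = 12 − 5 = 7 completes the 12 across.
R4C1 = 21 − 20 = 1 completes the 21 down.
R4C2 = 5 − 1 = 4 completes the 5 across.

5 7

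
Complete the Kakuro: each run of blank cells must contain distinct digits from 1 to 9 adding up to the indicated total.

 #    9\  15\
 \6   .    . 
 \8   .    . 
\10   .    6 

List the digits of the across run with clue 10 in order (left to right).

R3C1 = 10 − 6 = 4 completes the 10 across.
Given what's placed, R1C1 must be 2 to fit the 6 across and 9 down.
R1C2 = 6 − 2 = 4 completes the 6 across.
R2C1 = 9 − 6 = 3 completes the 9 down.
R2C2 = 8 − 3 = 5 completes the 8 across.

4 6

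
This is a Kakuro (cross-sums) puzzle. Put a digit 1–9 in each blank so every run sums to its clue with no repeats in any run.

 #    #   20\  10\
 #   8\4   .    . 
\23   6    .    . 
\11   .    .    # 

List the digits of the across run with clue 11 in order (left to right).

4 in 2 cells must be {1,3}; 23 in 3 cells must be {6,8,9}.
R1C2 = 3: only digit in both the 4-across and 20-down candidate sets.
R1C3 = 4 − 3 = 1 completes the 4 across.
R2C3 = 10 − 1 = 9 completes the 10 down.
R3C1 = 8 − 6 = 2 completes the 8 down.
R3C2 = 11 − 2 = 9 completes the 11 across.
R2C2 = 23 − 15 = 8 completes the 23 across.

2 9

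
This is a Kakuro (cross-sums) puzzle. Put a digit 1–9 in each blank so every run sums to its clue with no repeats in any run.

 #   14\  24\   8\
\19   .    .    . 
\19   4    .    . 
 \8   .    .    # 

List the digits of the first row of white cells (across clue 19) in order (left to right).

9 8 2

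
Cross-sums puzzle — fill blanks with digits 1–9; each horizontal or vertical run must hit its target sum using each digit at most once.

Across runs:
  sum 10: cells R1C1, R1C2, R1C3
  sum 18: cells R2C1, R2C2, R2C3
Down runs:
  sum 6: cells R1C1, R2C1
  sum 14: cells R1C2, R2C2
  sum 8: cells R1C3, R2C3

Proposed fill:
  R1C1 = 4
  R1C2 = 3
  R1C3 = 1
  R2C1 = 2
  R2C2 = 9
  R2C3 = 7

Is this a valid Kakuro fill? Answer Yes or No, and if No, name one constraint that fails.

No — the across run R1C1–R1C3 sums to 8, not 10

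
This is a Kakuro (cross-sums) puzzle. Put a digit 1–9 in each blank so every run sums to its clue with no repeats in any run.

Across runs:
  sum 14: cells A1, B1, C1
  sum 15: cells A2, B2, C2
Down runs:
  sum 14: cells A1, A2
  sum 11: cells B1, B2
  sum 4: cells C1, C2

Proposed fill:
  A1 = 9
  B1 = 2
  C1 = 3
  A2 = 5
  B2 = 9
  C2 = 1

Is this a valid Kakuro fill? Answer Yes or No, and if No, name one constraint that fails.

Across: 9+2+3=14; 5+9+1=15. Down: 9+5=14; 2+9=11; 3+1=4. No digit repeats within any run.

Yes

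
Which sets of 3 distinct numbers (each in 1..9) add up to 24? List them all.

{7,8,9}

3 distinct digits from 1–9 sum between 6 and 24.
Only one set works: {7,8,9}.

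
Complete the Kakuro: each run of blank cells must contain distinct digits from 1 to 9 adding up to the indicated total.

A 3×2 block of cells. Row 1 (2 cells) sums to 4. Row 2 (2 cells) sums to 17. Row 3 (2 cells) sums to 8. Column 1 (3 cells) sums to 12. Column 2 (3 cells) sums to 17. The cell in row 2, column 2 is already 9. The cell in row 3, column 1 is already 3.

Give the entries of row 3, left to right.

3 5

4 in 2 cells must be {1,3}; 17 in 2 cells must be {8,9}.
(1,1) = 1: the only remaining digit allowed by both the 4 across and the 12 down.
(1,2) = 4 − 1 = 3 completes the 4 across.
(2,1) = 17 − 9 = 8 completes the 17 across.
(3,2) = 8 − 3 = 5 completes the 8 across.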